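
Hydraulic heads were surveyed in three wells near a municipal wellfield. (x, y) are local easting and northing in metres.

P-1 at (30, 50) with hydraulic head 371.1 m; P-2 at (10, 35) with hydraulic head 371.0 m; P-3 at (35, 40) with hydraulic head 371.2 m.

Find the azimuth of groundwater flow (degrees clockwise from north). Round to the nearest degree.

301°

With h = a·x + b·y + c and P-1 as origin, the differences give:
  (-20)·a + (-15)·b = -0.1
  5·a + (-10)·b = +0.1
Eliminate b (×(-10) and ×(-15), subtract): 275·a = 2.50 → a = ∂h/∂x = +0.009091
Back-substitute: b = ∂h/∂y = -0.005455.
Flow direction (−∇h) has components (-0.009091 E, +0.005455 N).
Azimuth = atan2(E, N) = atan2(-0.009091, +0.005455) = 301.0° ≈ 301°.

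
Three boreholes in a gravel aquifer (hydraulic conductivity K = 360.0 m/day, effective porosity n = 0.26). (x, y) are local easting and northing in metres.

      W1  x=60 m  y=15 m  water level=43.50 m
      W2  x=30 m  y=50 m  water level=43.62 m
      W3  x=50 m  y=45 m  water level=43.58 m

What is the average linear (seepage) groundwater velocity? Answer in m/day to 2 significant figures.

3.6 m/day

With h = a·x + b·y + c and W1 as origin, the differences give:
  (-30)·a + 35·b = +0.12
  (-10)·a + 30·b = +0.08
Eliminate b (×30 and ×35, subtract): -550·a = 0.800 → a = ∂h/∂x = -0.001455
Back-substitute: b = ∂h/∂y = +0.002182.
|∇h| = √(-0.001455² + 0.002182²) = 0.002623
Seepage velocity v = K·i/n = 360.0 × 0.002623 / 0.26 = 3.632 m/day.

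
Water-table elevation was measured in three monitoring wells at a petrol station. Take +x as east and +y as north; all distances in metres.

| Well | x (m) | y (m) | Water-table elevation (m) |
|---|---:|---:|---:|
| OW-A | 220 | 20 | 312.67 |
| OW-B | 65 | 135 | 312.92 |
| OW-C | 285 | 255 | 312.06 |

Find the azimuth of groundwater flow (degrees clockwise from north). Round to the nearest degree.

Differences from OW-A: to OW-B (Δx, Δy, Δh) = (-155, 115, +0.25); to OW-C = (65, 235, -0.61).
Solve a·Δx + b·Δy = Δh: det = (-155)·235 − 65·115 = -43900.
∂h/∂x = [(+0.25)·235 − (-0.61)·115] / -43900 = -0.002936
∂h/∂y = [(-155)·(-0.61) − 65·(+0.25)] / -43900 = -0.001784
Flow direction (−∇h) has components (+0.002936 E, +0.001784 N).
Azimuth = atan2(E, N) = atan2(+0.002936, +0.001784) = 58.7° ≈ 059°.

059°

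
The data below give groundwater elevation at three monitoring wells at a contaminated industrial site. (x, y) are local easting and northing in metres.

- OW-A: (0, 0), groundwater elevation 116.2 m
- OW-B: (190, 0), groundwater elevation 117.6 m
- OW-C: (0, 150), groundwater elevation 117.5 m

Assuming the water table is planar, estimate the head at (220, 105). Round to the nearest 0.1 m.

118.7 m

∂h/∂x = (117.6 − 116.2) / (190 − 0) = +0.007368
∂h/∂y = (117.5 − 116.2) / (150 − 0) = +0.008667
h(220, 105) = 116.2 + (+0.007368)·(220) + (+0.008667)·(105) = 116.2 +1.621 +0.910 = 118.731 m.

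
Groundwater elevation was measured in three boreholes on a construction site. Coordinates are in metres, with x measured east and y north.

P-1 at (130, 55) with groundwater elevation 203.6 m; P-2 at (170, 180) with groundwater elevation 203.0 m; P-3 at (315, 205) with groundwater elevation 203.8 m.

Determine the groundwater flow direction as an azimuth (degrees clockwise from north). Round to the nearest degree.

Differences from P-1: to P-2 (Δx, Δy, Δh) = (40, 125, -0.6); to P-3 = (185, 150, +0.2).
Determinant of the coordinate differences = 40·150 − 185·125 = -17125.
∂h/∂x = [(-0.6)·150 − (+0.2)·125] / -17125 = +0.006715
∂h/∂y = [40·(+0.2) − 185·(-0.6)] / -17125 = -0.006949
Flow direction (−∇h) has components (-0.006715 E, +0.006949 N).
Azimuth = atan2(E, N) = atan2(-0.006715, +0.006949) = 316.0° ≈ 316°.

316°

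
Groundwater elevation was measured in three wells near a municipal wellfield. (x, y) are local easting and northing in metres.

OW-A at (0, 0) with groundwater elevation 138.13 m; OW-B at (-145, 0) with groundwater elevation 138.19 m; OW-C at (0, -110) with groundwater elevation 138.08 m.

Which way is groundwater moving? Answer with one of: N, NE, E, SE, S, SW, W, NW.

∂h/∂x = (138.19 − 138.13) / (-145 − 0) = -0.0004138
∂h/∂y = (138.08 − 138.13) / (-110 − 0) = +0.0004545
Flow = −∇h = (+0.0004138 east, -0.0004545 north), which points southeast.

SE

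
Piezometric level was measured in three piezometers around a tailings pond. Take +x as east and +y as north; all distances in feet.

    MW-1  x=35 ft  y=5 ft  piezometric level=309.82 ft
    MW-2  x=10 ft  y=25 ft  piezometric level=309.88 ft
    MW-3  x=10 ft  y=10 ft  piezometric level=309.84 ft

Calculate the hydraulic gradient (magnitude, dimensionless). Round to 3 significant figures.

Three-point gradient (reference MW-1): Δ to MW-2 = (-25, 20, +0.06), Δ to MW-3 = (-25, 5, +0.02).
∂h/∂x = -0.0002667, ∂h/∂y = +0.002667 (det = 375).
|∇h| = √(-0.0002667² + 0.002667²) = 0.00268

0.00268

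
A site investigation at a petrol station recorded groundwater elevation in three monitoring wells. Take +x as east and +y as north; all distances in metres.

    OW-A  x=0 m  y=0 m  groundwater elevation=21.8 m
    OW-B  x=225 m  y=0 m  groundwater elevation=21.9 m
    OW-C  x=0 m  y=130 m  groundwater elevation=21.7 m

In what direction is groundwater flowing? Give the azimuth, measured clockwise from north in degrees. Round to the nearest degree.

330°

∂h/∂x = (21.9 − 21.8) / (225 − 0) = +0.0004444
∂h/∂y = (21.7 − 21.8) / (130 − 0) = -0.0007692
Flow direction (−∇h) has components (-0.0004444 E, +0.0007692 N).
Azimuth = atan2(E, N) = atan2(-0.0004444, +0.0007692) = 330.0° ≈ 330°.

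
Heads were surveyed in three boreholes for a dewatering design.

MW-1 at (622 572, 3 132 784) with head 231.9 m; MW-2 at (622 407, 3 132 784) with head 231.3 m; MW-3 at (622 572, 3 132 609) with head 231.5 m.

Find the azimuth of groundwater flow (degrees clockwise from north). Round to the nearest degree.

238°

∂h/∂x = (231.3 − 231.9) / (622407 − 622572) = +0.003636
∂h/∂y = (231.5 − 231.9) / (3132609 − 3132784) = +0.002286
Flow direction (−∇h) has components (-0.003636 E, -0.002286 N).
Azimuth = atan2(E, N) = atan2(-0.003636, -0.002286) = 237.8° ≈ 238°.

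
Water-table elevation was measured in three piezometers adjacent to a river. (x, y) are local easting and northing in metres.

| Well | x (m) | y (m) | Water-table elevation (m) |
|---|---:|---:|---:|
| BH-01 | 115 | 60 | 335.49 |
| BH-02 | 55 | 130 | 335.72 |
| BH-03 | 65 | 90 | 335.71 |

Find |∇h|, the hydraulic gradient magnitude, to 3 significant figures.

0.00510

Differences from BH-01: to BH-02 (Δx, Δy, Δh) = (-60, 70, +0.23); to BH-03 = (-50, 30, +0.22).
Determinant of the coordinate differences = (-60)·30 − (-50)·70 = 1700.
∂h/∂x = [(+0.23)·30 − (+0.22)·70] / 1700 = -0.005000
∂h/∂y = [(-60)·(+0.22) − (-50)·(+0.23)] / 1700 = -0.0010000
|∇h| = √(-0.005000² + -0.0010000²) = 0.005099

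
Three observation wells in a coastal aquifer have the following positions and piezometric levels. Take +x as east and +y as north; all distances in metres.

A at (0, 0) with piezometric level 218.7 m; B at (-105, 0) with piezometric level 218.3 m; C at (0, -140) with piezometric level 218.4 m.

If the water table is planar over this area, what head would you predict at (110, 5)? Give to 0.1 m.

219.1 m

∂h/∂x = (218.3 − 218.7) / (-105 − 0) = +0.003810
∂h/∂y = (218.4 − 218.7) / (-140 − 0) = +0.002143
h(110, 5) = 218.7 + (+0.003810)·(110) + (+0.002143)·(5) = 218.7 +0.419 +0.011 = 219.130 m.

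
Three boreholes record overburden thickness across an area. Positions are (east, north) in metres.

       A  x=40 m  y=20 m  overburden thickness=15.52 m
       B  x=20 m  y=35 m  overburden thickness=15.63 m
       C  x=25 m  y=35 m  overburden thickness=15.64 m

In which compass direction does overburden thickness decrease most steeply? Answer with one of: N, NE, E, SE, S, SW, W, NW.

With d = a·x + b·y + c and A as origin, the differences give:
  (-20)·a + 15·b = +0.11
  (-15)·a + 15·b = +0.12
Eliminate b (×15 and ×15, subtract): -75·a = -0.150 → a = ∂d/∂x = +0.002000
Back-substitute: b = ∂d/∂y = +0.01000.
Steepest decrease is along −∇f = (-0.002000 E, -0.01000 N) → south.

S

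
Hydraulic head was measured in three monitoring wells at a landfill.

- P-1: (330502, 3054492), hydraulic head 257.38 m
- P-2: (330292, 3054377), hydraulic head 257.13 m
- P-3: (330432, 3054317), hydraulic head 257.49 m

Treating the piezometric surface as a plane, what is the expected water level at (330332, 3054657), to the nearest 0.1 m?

Three-point gradient (reference P-1): Δ to P-2 = (-210, -115, -0.25), Δ to P-3 = (-70, -175, +0.11).
∂h/∂x = +0.001965, ∂h/∂y = -0.001415 (det = 28700).
h(330332, 3054657) = 257.38 + (+0.001965)·(-170) + (-0.001415)·(165) = 257.38 -0.334 -0.233 = 256.813 m.

256.8 m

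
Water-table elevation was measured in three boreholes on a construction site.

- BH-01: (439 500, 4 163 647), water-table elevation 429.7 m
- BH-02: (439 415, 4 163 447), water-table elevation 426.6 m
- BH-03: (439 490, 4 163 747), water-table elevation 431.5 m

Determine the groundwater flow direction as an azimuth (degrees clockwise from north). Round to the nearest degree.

165°

Three-point gradient (reference BH-01): Δ to BH-02 = (-85, -200, -3.1), Δ to BH-03 = (-10, 100, +1.8).
∂h/∂x = -0.004762, ∂h/∂y = +0.01752 (det = -10500).
Flow direction (−∇h) has components (+0.004762 E, -0.01752 N).
Azimuth = atan2(E, N) = atan2(+0.004762, -0.01752) = 164.8° ≈ 165°.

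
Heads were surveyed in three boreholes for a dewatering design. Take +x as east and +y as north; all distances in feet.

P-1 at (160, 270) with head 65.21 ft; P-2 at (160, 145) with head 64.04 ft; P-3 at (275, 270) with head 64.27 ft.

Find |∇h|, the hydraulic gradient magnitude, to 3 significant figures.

0.0124

With h = a·x + b·y + c and P-1 as origin, the differences give:
  0·a + (-125)·b = -1.17
  115·a + 0·b = -0.94
Eliminate b (×0 and ×(-125), subtract): 14375·a = -117.500 → a = ∂h/∂x = -0.008174
Back-substitute: b = ∂h/∂y = +0.009360.
|∇h| = √(-0.008174² + 0.009360²) = 0.01243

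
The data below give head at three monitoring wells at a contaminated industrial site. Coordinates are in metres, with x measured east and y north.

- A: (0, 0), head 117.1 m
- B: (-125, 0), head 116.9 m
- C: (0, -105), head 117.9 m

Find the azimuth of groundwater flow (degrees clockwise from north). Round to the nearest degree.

∂h/∂x = (116.9 − 117.1) / (-125 − 0) = +0.001600
∂h/∂y = (117.9 − 117.1) / (-105 − 0) = -0.007619
Flow direction (−∇h) has components (-0.001600 E, +0.007619 N).
Azimuth = atan2(E, N) = atan2(-0.001600, +0.007619) = 348.1° ≈ 348°.

348°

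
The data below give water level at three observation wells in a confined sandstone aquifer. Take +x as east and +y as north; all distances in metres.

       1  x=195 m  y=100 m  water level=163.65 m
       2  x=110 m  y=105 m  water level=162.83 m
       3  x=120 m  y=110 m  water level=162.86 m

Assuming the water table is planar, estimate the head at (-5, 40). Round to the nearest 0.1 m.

Three-point gradient (reference 1): Δ to 2 = (-85, 5, -0.82), Δ to 3 = (-75, 10, -0.79).
∂h/∂x = +0.008947, ∂h/∂y = -0.01189 (det = -475).
h(-5, 40) = 163.65 + (+0.008947)·(-200) + (-0.01189)·(-60) = 163.65 -1.789 +0.714 = 162.574 m.

162.6 m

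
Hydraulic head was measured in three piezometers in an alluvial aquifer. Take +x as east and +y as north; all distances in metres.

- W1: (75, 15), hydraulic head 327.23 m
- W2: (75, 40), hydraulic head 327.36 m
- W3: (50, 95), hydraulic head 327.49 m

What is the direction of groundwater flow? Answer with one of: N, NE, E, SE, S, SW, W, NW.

SW

Three-point gradient (reference W1): Δ to W2 = (0, 25, +0.13), Δ to W3 = (-25, 80, +0.26).
∂h/∂x = +0.006240, ∂h/∂y = +0.005200 (det = 625).
Flow = −∇h = (-0.006240 east, -0.005200 north), which points southwest.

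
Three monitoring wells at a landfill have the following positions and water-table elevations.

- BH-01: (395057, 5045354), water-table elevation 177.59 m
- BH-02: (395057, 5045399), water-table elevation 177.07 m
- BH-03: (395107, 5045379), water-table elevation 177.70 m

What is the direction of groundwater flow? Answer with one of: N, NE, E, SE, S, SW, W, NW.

NW

Three-point gradient (reference BH-01): Δ to BH-02 = (0, 45, -0.52), Δ to BH-03 = (50, 25, +0.11).
∂h/∂x = +0.007978, ∂h/∂y = -0.01156 (det = -2250).
Flow = −∇h = (-0.007978 east, +0.01156 north), which points northwest.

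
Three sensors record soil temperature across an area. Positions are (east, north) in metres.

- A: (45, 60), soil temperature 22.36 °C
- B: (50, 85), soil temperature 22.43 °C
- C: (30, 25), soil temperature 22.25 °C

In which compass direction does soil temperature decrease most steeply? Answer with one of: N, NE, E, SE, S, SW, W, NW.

SW

Three-point gradient (reference A): Δ to B = (5, 25, +0.07), Δ to C = (-15, -35, -0.11).
∂T/∂x = +0.001500, ∂T/∂y = +0.002500 (det = 200).
Steepest decrease is along −∇f = (-0.001500 E, -0.002500 N) → southwest.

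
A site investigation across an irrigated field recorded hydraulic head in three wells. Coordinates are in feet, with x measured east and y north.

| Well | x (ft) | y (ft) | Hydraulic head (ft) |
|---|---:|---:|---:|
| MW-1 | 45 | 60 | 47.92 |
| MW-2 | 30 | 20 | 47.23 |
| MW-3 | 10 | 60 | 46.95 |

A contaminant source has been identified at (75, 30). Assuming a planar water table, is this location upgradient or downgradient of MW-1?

Taking MW-1 as reference: MW-2−MW-1 = (-15, -40, -0.69); MW-3−MW-1 = (-35, 0, -0.97).
Determinant of the coordinate differences = (-15)·0 − (-35)·(-40) = -1400.
∂h/∂x = [(-0.69)·0 − (-0.97)·(-40)] / -1400 = +0.02771
∂h/∂y = [(-15)·(-0.97) − (-35)·(-0.69)] / -1400 = +0.006857
Head at (75, 30) = 47.92 + (+0.02771)·(30) + (+0.006857)·(-30) = 48.55 ft.
That is higher than the 47.92 ft at MW-1, so the point is upgradient.

upgradient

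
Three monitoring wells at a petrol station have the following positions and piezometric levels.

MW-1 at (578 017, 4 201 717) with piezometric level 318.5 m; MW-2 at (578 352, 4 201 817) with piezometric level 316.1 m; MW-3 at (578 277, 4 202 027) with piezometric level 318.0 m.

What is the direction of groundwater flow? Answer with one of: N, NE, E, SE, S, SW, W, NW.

With h = a·x + b·y + c and MW-1 as origin, the differences give:
  335·a + 100·b = -2.4
  260·a + 310·b = -0.5
Eliminate b (×310 and ×100, subtract): 77850·a = -694.00 → a = ∂h/∂x = -0.008915
Back-substitute: b = ∂h/∂y = +0.005864.
Flow = −∇h = (+0.008915 east, -0.005864 north), which points southeast.

SE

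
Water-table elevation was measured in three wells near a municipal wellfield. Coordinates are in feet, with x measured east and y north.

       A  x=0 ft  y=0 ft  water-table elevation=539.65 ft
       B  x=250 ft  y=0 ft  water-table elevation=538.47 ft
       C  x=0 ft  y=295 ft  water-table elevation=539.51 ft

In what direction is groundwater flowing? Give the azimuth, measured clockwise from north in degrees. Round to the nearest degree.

084°

∂h/∂x = (538.47 − 539.65) / (250 − 0) = -0.004720
∂h/∂y = (539.51 − 539.65) / (295 − 0) = -0.0004746
Flow direction (−∇h) has components (+0.004720 E, +0.0004746 N).
Azimuth = atan2(E, N) = atan2(+0.004720, +0.0004746) = 84.3° ≈ 084°.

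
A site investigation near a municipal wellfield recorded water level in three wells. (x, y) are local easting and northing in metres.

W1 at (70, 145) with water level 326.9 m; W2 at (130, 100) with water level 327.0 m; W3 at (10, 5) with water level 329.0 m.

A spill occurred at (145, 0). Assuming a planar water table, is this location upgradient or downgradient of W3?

downgradient

With h = a·x + b·y + c and W1 as origin, the differences give:
  60·a + (-45)·b = +0.1
  (-60)·a + (-140)·b = +2.1
Eliminate b (×(-140) and ×(-45), subtract): -11100·a = 80.50 → a = ∂h/∂x = -0.007252
Back-substitute: b = ∂h/∂y = -0.01189.
Head at (145, 0) = 326.9 + (-0.007252)·(75) + (-0.01189)·(-145) = 328.08 m.
That is lower than the 329.0 m at W3, so the point is downgradient.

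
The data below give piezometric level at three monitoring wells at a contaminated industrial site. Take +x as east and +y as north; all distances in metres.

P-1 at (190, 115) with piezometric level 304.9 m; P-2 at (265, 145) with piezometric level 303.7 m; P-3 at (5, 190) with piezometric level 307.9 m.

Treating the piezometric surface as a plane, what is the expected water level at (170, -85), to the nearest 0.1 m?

With h = a·x + b·y + c and P-1 as origin, the differences give:
  75·a + 30·b = -1.2
  (-185)·a + 75·b = +3.0
Eliminate b (×75 and ×30, subtract): 11175·a = -180.00 → a = ∂h/∂x = -0.01611
Back-substitute: b = ∂h/∂y = +0.0002685.
h(170, -85) = 304.9 + (-0.01611)·(-20) + (+0.0002685)·(-200) = 304.9 +0.322 -0.054 = 305.168 m.

305.2 m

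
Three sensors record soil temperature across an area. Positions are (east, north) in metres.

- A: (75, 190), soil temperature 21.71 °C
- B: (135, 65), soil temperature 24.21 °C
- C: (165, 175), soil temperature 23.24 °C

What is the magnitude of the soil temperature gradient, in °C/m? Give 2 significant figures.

0.020 °C/m

With T = a·x + b·y + c and A as origin, the differences give:
  60·a + (-125)·b = +2.50
  90·a + (-15)·b = +1.53
Eliminate b (×(-15) and ×(-125), subtract): 10350·a = 153.750 → a = ∂T/∂x = +0.01486
Back-substitute: b = ∂T/∂y = -0.01287.
|∇f| = √(0.01486² + -0.01287²) = 0.01966 °C/m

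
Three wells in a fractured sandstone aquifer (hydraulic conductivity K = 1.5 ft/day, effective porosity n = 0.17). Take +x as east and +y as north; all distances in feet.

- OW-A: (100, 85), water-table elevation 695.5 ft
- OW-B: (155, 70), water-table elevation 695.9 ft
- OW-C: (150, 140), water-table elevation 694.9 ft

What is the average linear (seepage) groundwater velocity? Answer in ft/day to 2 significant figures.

0.13 ft/day

Taking OW-A as reference: OW-B−OW-A = (55, -15, +0.4); OW-C−OW-A = (50, 55, -0.6).
Determinant of the coordinate differences = 55·55 − 50·(-15) = 3775.
∂h/∂x = [(+0.4)·55 − (-0.6)·(-15)] / 3775 = +0.003444
∂h/∂y = [55·(-0.6) − 50·(+0.4)] / 3775 = -0.01404
|∇h| = √(0.003444² + -0.01404²) = 0.01446
Seepage velocity v = K·i/n = 1.5 × 0.01446 / 0.17 = 0.1276 ft/day.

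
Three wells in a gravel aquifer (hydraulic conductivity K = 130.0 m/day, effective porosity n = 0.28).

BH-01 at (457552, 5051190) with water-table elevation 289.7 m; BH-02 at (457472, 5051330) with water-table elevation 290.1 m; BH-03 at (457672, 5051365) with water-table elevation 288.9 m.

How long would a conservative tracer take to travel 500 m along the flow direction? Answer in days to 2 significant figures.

180 days

Three-point gradient (reference BH-01): Δ to BH-02 = (-80, 140, +0.4), Δ to BH-03 = (120, 175, -0.8).
∂h/∂x = -0.005909, ∂h/∂y = -0.0005195 (det = -30800).
|∇h| = √(-0.005909² + -0.0005195²) = 0.005932
Seepage velocity v = K·i/n = 130.0 × 0.005932 / 0.28 = 2.754 m/day.
t = 500 / 2.754 = 181.6 days.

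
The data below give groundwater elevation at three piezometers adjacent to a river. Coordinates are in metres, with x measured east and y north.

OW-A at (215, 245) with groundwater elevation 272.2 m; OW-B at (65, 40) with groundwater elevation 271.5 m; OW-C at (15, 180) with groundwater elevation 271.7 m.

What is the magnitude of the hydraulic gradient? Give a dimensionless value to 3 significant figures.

With h = a·x + b·y + c and OW-A as origin, the differences give:
  (-150)·a + (-205)·b = -0.7
  (-200)·a + (-65)·b = -0.5
Eliminate b (×(-65) and ×(-205), subtract): -31250·a = -57.00 → a = ∂h/∂x = +0.001824
Back-substitute: b = ∂h/∂y = +0.002080.
|∇h| = √(0.001824² + 0.002080²) = 0.002766

0.00277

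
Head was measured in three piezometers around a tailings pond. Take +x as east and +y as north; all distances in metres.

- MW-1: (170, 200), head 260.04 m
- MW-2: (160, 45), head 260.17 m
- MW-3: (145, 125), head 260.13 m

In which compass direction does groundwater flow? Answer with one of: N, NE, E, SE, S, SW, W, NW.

NE

Taking MW-1 as reference: MW-2−MW-1 = (-10, -155, +0.13); MW-3−MW-1 = (-25, -75, +0.09).
Determinant of the coordinate differences = (-10)·(-75) − (-25)·(-155) = -3125.
∂h/∂x = [(+0.13)·(-75) − (+0.09)·(-155)] / -3125 = -0.001344
∂h/∂y = [(-10)·(+0.09) − (-25)·(+0.13)] / -3125 = -0.0007520
Flow = −∇h = (+0.001344 east, +0.0007520 north), which points northeast.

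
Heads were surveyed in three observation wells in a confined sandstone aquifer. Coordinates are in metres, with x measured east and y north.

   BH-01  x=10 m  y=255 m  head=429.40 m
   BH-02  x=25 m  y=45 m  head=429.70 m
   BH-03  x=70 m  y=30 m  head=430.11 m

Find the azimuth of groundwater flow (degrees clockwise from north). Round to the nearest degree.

275°

With h = a·x + b·y + c and BH-01 as origin, the differences give:
  15·a + (-210)·b = +0.30
  60·a + (-225)·b = +0.71
Eliminate b (×(-225) and ×(-210), subtract): 9225·a = 81.600 → a = ∂h/∂x = +0.008846
Back-substitute: b = ∂h/∂y = -0.0007967.
Flow direction (−∇h) has components (-0.008846 E, +0.0007967 N).
Azimuth = atan2(E, N) = atan2(-0.008846, +0.0007967) = 275.1° ≈ 275°.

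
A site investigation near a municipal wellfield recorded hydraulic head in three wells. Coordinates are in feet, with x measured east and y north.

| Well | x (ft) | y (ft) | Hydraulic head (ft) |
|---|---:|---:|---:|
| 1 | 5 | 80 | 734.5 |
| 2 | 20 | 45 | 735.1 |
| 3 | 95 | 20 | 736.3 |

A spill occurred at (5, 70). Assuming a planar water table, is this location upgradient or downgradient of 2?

downgradient

Taking 1 as reference: 2−1 = (15, -35, +0.6); 3−1 = (90, -60, +1.8).
Solve a·Δx + b·Δy = Δh: det = 15·(-60) − 90·(-35) = 2250.
∂h/∂x = [(+0.6)·(-60) − (+1.8)·(-35)] / 2250 = +0.01200
∂h/∂y = [15·(+1.8) − 90·(+0.6)] / 2250 = -0.01200
Head at (5, 70) = 734.5 + (+0.01200)·(0) + (-0.01200)·(-10) = 734.62 ft.
That is lower than the 735.1 ft at 2, so the point is downgradient.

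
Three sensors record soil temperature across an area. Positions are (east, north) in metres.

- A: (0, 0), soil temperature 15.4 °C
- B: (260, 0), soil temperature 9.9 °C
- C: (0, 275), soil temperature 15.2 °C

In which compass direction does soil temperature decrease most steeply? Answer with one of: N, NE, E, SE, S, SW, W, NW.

∂T/∂x = (9.9 − 15.4) / (260 − 0) = -0.02115
∂T/∂y = (15.2 − 15.4) / (275 − 0) = -0.0007273
Steepest decrease is along −∇f = (+0.02115 E, +0.0007273 N) → east.

E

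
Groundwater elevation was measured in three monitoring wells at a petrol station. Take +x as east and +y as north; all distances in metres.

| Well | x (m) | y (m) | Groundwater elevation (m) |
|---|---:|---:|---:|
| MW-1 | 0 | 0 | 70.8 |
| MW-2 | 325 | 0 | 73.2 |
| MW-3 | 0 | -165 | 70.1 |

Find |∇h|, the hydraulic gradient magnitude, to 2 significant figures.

∂h/∂x = (73.2 − 70.8) / (325 − 0) = +0.007385
∂h/∂y = (70.1 − 70.8) / (-165 − 0) = +0.004242
|∇h| = √(0.007385² + 0.004242²) = 0.008517

0.0085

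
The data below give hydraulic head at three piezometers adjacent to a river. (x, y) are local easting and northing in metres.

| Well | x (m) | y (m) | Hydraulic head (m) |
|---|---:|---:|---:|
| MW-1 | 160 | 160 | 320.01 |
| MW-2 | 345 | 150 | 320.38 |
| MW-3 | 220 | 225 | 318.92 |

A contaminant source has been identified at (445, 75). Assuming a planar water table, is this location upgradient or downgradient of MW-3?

Taking MW-1 as reference: MW-2−MW-1 = (185, -10, +0.37); MW-3−MW-1 = (60, 65, -1.09).
Determinant of the coordinate differences = 185·65 − 60·(-10) = 12625.
∂h/∂x = [(+0.37)·65 − (-1.09)·(-10)] / 12625 = +0.001042
∂h/∂y = [185·(-1.09) − 60·(+0.37)] / 12625 = -0.01773
Head at (445, 75) = 320.01 + (+0.001042)·(285) + (-0.01773)·(-85) = 321.81 m.
That is higher than the 318.92 m at MW-3, so the point is upgradient.

upgradient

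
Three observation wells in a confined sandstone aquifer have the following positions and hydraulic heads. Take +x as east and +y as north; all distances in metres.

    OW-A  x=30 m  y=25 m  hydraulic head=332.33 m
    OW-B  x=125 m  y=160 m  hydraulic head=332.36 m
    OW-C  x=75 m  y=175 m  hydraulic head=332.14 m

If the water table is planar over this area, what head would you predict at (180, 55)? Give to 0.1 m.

332.8 m

Three-point gradient (reference OW-A): Δ to OW-B = (95, 135, +0.03), Δ to OW-C = (45, 150, -0.19).
∂h/∂x = +0.003688, ∂h/∂y = -0.002373 (det = 8175).
h(180, 55) = 332.33 + (+0.003688)·(150) + (-0.002373)·(30) = 332.33 +0.553 -0.071 = 332.812 m.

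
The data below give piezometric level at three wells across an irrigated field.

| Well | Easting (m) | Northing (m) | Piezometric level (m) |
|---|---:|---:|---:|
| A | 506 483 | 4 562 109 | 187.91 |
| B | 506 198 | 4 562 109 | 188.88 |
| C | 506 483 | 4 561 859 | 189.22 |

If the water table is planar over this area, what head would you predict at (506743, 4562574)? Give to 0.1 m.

184.6 m

∂h/∂x = (188.88 − 187.91) / (506198 − 506483) = -0.003404
∂h/∂y = (189.22 − 187.91) / (4561859 − 4562109) = -0.005240
h(506743, 4562574) = 187.91 + (-0.003404)·(260) + (-0.005240)·(465) = 187.91 -0.885 -2.437 = 184.588 m.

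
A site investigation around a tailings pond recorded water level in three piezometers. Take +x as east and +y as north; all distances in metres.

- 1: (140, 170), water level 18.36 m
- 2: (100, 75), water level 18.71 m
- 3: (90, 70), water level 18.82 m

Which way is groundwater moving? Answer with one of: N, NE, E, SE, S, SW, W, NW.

E

Differences from 1: to 2 (Δx, Δy, Δh) = (-40, -95, +0.35); to 3 = (-50, -100, +0.46).
Solve a·Δx + b·Δy = Δh: det = (-40)·(-100) − (-50)·(-95) = -750.
∂h/∂x = [(+0.35)·(-100) − (+0.46)·(-95)] / -750 = -0.01160
∂h/∂y = [(-40)·(+0.46) − (-50)·(+0.35)] / -750 = +0.001200
Flow = −∇h = (+0.01160 east, -0.001200 north), which points east.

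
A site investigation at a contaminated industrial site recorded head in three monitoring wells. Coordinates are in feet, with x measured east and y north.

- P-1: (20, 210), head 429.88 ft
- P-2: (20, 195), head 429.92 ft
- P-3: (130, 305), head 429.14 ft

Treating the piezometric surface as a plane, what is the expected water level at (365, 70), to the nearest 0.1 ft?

428.7 ft

With h = a·x + b·y + c and P-1 as origin, the differences give:
  0·a + (-15)·b = +0.04
  110·a + 95·b = -0.74
Eliminate b (×95 and ×(-15), subtract): 1650·a = -7.300 → a = ∂h/∂x = -0.004424
Back-substitute: b = ∂h/∂y = -0.002667.
h(365, 70) = 429.88 + (-0.004424)·(345) + (-0.002667)·(-140) = 429.88 -1.526 +0.373 = 428.727 ft.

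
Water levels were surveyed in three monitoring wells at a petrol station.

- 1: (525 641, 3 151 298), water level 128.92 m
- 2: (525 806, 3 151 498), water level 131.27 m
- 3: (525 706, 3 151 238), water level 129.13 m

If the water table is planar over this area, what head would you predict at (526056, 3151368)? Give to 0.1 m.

132.6 m

Taking 1 as reference: 2−1 = (165, 200, +2.35); 3−1 = (65, -60, +0.21).
Determinant of the coordinate differences = 165·(-60) − 65·200 = -22900.
∂h/∂x = [(+2.35)·(-60) − (+0.21)·200] / -22900 = +0.007991
∂h/∂y = [165·(+0.21) − 65·(+2.35)] / -22900 = +0.005157
h(526056, 3151368) = 128.92 + (+0.007991)·(415) + (+0.005157)·(70) = 128.92 +3.316 +0.361 = 132.597 m.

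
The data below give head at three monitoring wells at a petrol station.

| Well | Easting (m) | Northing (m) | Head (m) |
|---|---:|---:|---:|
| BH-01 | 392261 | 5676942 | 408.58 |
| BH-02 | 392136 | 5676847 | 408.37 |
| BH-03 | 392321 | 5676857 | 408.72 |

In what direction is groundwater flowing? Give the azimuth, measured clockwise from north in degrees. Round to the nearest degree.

279°

Differences from BH-01: to BH-02 (Δx, Δy, Δh) = (-125, -95, -0.21); to BH-03 = (60, -85, +0.14).
Solve a·Δx + b·Δy = Δh: det = (-125)·(-85) − 60·(-95) = 16325.
∂h/∂x = [(-0.21)·(-85) − (+0.14)·(-95)] / 16325 = +0.001908
∂h/∂y = [(-125)·(+0.14) − 60·(-0.21)] / 16325 = -0.0003002
Flow direction (−∇h) has components (-0.001908 E, +0.0003002 N).
Azimuth = atan2(E, N) = atan2(-0.001908, +0.0003002) = 278.9° ≈ 279°.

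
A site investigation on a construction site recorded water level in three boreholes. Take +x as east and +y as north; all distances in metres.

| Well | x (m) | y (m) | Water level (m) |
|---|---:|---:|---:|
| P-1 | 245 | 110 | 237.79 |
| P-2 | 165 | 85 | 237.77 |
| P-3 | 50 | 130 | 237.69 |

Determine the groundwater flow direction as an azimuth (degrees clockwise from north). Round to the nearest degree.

Differences from P-1: to P-2 (Δx, Δy, Δh) = (-80, -25, -0.02); to P-3 = (-195, 20, -0.10).
Solve a·Δx + b·Δy = Δh: det = (-80)·20 − (-195)·(-25) = -6475.
∂h/∂x = [(-0.02)·20 − (-0.10)·(-25)] / -6475 = +0.0004479
∂h/∂y = [(-80)·(-0.10) − (-195)·(-0.02)] / -6475 = -0.0006332
Flow direction (−∇h) has components (-0.0004479 E, +0.0006332 N).
Azimuth = atan2(E, N) = atan2(-0.0004479, +0.0006332) = 324.7° ≈ 325°.

325°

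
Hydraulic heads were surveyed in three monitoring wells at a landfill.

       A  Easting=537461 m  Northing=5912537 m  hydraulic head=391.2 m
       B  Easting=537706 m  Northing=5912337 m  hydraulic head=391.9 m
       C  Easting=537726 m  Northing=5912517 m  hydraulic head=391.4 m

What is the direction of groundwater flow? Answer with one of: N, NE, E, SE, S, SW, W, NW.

Taking A as reference: B−A = (245, -200, +0.7); C−A = (265, -20, +0.2).
Determinant of the coordinate differences = 245·(-20) − 265·(-200) = 48100.
∂h/∂x = [(+0.7)·(-20) − (+0.2)·(-200)] / 48100 = +0.0005405
∂h/∂y = [245·(+0.2) − 265·(+0.7)] / 48100 = -0.002838
Flow = −∇h = (-0.0005405 east, +0.002838 north), which points north.

N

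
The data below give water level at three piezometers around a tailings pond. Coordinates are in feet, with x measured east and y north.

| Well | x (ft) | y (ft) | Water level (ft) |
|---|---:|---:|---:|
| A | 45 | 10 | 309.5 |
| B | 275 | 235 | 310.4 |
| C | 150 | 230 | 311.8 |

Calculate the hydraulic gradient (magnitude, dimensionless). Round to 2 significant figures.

0.020

With h = a·x + b·y + c and A as origin, the differences give:
  230·a + 225·b = +0.9
  105·a + 220·b = +2.3
Eliminate b (×220 and ×225, subtract): 26975·a = -319.50 → a = ∂h/∂x = -0.01184
Back-substitute: b = ∂h/∂y = +0.01611.
|∇h| = √(-0.01184² + 0.01611²) = 0.01999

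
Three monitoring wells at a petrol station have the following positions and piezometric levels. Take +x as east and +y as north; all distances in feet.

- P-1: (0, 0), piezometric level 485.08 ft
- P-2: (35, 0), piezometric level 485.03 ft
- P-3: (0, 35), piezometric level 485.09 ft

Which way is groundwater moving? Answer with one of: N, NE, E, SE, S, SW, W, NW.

E

∂h/∂x = (485.03 − 485.08) / (35 − 0) = -0.001429
∂h/∂y = (485.09 − 485.08) / (35 − 0) = +0.0002857
Flow = −∇h = (+0.001429 east, -0.0002857 north), which points east.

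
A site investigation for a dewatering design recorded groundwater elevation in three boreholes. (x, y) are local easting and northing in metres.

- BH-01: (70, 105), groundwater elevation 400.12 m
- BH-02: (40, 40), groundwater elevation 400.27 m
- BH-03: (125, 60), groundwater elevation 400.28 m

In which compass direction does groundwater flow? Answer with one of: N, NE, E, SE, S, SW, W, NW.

Differences from BH-01: to BH-02 (Δx, Δy, Δh) = (-30, -65, +0.15); to BH-03 = (55, -45, +0.16).
Determinant of the coordinate differences = (-30)·(-45) − 55·(-65) = 4925.
∂h/∂x = [(+0.15)·(-45) − (+0.16)·(-65)] / 4925 = +0.0007411
∂h/∂y = [(-30)·(+0.16) − 55·(+0.15)] / 4925 = -0.002650
Flow = −∇h = (-0.0007411 east, +0.002650 north), which points north.

N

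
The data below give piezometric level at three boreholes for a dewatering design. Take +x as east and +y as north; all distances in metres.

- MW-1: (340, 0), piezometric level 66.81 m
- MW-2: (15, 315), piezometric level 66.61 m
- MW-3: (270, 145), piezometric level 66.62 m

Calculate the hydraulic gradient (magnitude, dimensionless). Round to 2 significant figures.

Taking MW-1 as reference: MW-2−MW-1 = (-325, 315, -0.20); MW-3−MW-1 = (-70, 145, -0.19).
Determinant of the coordinate differences = (-325)·145 − (-70)·315 = -25075.
∂h/∂x = [(-0.20)·145 − (-0.19)·315] / -25075 = -0.001230
∂h/∂y = [(-325)·(-0.19) − (-70)·(-0.20)] / -25075 = -0.001904
|∇h| = √(-0.001230² + -0.001904²) = 0.002267

0.0023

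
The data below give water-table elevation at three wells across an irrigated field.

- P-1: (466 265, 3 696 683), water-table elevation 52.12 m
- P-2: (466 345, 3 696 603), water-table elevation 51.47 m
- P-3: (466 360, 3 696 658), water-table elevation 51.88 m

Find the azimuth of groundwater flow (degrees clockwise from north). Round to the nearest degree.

Three-point gradient (reference P-1): Δ to P-2 = (80, -80, -0.65), Δ to P-3 = (95, -25, -0.24).
∂h/∂x = -0.0005268, ∂h/∂y = +0.007598 (det = 5600).
Flow direction (−∇h) has components (+0.0005268 E, -0.007598 N).
Azimuth = atan2(E, N) = atan2(+0.0005268, -0.007598) = 176.0° ≈ 176°.

176°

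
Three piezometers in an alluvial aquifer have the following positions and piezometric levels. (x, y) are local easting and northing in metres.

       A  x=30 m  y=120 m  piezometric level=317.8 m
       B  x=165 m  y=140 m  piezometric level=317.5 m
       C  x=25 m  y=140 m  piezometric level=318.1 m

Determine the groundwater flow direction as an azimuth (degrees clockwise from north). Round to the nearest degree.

Differences from A: to B (Δx, Δy, Δh) = (135, 20, -0.3); to C = (-5, 20, +0.3).
Determinant of the coordinate differences = 135·20 − (-5)·20 = 2800.
∂h/∂x = [(-0.3)·20 − (+0.3)·20] / 2800 = -0.004286
∂h/∂y = [135·(+0.3) − (-5)·(-0.3)] / 2800 = +0.01393
Flow direction (−∇h) has components (+0.004286 E, -0.01393 N).
Azimuth = atan2(E, N) = atan2(+0.004286, -0.01393) = 162.9° ≈ 163°.

163°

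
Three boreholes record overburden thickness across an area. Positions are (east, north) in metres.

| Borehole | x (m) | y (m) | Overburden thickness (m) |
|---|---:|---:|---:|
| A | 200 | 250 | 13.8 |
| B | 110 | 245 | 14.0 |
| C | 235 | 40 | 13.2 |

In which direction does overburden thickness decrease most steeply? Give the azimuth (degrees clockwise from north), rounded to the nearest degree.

136°

Three-point gradient (reference A): Δ to B = (-90, -5, +0.2), Δ to C = (35, -210, -0.6).
∂d/∂x = -0.002359, ∂d/∂y = +0.002464 (det = 19075).
Steepest decrease is along −∇f: components (+0.002359 E, -0.002464 N).
Azimuth = atan2(+0.002359, -0.002464) = 136.2° ≈ 136°.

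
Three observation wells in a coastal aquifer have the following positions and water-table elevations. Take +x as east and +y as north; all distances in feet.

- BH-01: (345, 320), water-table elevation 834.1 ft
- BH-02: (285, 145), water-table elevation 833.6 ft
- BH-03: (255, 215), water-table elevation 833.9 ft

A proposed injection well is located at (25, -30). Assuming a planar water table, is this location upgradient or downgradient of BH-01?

downgradient

With h = a·x + b·y + c and BH-01 as origin, the differences give:
  (-60)·a + (-175)·b = -0.5
  (-90)·a + (-105)·b = -0.2
Eliminate b (×(-105) and ×(-175), subtract): -9450·a = 17.50 → a = ∂h/∂x = -0.001852
Back-substitute: b = ∂h/∂y = +0.003492.
Head at (25, -30) = 834.1 + (-0.001852)·(-320) + (+0.003492)·(-350) = 833.47 ft.
That is lower than the 834.1 ft at BH-01, so the point is downgradient.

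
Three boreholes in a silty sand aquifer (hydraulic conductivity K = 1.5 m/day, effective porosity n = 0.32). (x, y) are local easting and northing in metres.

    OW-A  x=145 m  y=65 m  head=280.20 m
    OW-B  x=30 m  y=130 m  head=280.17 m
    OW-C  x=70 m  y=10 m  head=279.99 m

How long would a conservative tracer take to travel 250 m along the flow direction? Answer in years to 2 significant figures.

61 years

Taking OW-A as reference: OW-B−OW-A = (-115, 65, -0.03); OW-C−OW-A = (-75, -55, -0.21).
Determinant of the coordinate differences = (-115)·(-55) − (-75)·65 = 11200.
∂h/∂x = [(-0.03)·(-55) − (-0.21)·65] / 11200 = +0.001366
∂h/∂y = [(-115)·(-0.21) − (-75)·(-0.03)] / 11200 = +0.001955
|∇h| = √(0.001366² + 0.001955²) = 0.002385
Seepage velocity v = K·i/n = 1.5 × 0.002385 / 0.32 = 0.01118 m/day.
t = 250 / 0.01118 = 2.236e+04 days = 61.2 years.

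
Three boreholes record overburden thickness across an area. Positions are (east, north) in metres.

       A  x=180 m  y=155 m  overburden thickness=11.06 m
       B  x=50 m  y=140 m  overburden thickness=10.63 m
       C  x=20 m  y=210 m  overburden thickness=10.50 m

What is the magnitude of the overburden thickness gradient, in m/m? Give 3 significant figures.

0.00338 m/m

Three-point gradient (reference A): Δ to B = (-130, -15, -0.43), Δ to C = (-160, 55, -0.56).
∂d/∂x = +0.003356, ∂d/∂y = -0.0004188 (det = -9550).
|∇f| = √(0.003356² + -0.0004188²) = 0.003382 m/m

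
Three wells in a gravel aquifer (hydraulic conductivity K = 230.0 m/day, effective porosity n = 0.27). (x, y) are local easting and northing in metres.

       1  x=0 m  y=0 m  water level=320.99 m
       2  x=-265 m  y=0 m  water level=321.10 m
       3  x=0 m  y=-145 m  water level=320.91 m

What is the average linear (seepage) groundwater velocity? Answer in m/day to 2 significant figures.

∂h/∂x = (321.10 − 320.99) / (-265 − 0) = -0.0004151
∂h/∂y = (320.91 − 320.99) / (-145 − 0) = +0.0005517
|∇h| = √(-0.0004151² + 0.0005517²) = 0.0006904
Seepage velocity v = K·i/n = 230.0 × 0.0006904 / 0.27 = 0.5881 m/day.

0.59 m/day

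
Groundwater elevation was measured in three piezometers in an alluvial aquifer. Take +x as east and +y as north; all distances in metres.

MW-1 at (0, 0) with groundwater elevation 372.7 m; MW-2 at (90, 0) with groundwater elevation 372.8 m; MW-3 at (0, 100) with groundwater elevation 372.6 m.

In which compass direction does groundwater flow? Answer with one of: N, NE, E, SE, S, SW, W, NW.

NW

∂h/∂x = (372.8 − 372.7) / (90 − 0) = +0.001111
∂h/∂y = (372.6 − 372.7) / (100 − 0) = -0.0010000
Flow = −∇h = (-0.001111 east, +0.0010000 north), which points northwest.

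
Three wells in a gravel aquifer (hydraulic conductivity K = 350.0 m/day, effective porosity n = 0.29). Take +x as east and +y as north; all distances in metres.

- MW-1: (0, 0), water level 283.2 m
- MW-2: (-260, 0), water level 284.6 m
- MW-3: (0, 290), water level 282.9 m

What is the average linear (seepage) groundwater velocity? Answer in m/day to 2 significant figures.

6.6 m/day

∂h/∂x = (284.6 − 283.2) / (-260 − 0) = -0.005385
∂h/∂y = (282.9 − 283.2) / (290 − 0) = -0.001034
|∇h| = √(-0.005385² + -0.001034²) = 0.005483
Seepage velocity v = K·i/n = 350.0 × 0.005483 / 0.29 = 6.617 m/day.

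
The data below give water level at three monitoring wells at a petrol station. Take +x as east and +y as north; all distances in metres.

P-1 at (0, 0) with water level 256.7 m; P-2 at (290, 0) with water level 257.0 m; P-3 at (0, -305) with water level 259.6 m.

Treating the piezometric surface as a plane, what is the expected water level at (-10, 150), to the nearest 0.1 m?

255.3 m

∂h/∂x = (257.0 − 256.7) / (290 − 0) = +0.001034
∂h/∂y = (259.6 − 256.7) / (-305 − 0) = -0.009508
h(-10, 150) = 256.7 + (+0.001034)·(-10) + (-0.009508)·(150) = 256.7 -0.010 -1.426 = 255.263 m.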